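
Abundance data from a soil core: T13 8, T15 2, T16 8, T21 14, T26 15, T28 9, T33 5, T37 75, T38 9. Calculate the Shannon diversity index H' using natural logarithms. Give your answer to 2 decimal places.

1.64

Total N = 8+2+8+14+15+9+5+75+9 = 145, so the proportions are 0.0552, 0.0138, 0.0552, 0.0966, 0.1034, 0.0621, 0.0345, 0.5172, 0.0621 (working shown to 4 dp, full precision carried).
Each pᵢ ln pᵢ term: 0.0552×(-2.8973)=-0.1599, 0.0138×(-4.2836)=-0.0591, 0.0552×(-2.8973)=-0.1599, 0.0966×(-2.3377)=-0.2257, 0.1034×(-2.2687)=-0.2347, 0.0621×(-2.7795)=-0.1725, 0.0345×(-3.3673)=-0.1161, 0.5172×(-0.6592)=-0.3410, 0.0621×(-2.7795)=-0.1725.
Sum = -1.6413, so H' = 1.64.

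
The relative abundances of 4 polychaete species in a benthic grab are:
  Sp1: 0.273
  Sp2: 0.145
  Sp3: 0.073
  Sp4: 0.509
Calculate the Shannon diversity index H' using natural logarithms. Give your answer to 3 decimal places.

1.169

Each pᵢ ln pᵢ term (working shown to 5 dp, full precision carried): 0.273×(-1.29828)=-0.35443, 0.145×(-1.93102)=-0.28000, 0.073×(-2.61730)=-0.19106, 0.509×(-0.67531)=-0.34373.
Sum = -1.16922, so H' = 1.169.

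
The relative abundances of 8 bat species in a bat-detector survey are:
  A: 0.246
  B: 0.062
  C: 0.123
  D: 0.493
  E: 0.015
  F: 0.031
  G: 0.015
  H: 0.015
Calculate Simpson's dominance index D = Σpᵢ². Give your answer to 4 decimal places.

D = 0.246² + 0.062² + 0.123² + 0.493² + 0.015² + 0.031² + 0.015² + 0.015² = 0.060516 + 0.003844 + 0.015129 + 0.243049 + 0.000225 + 0.000961 + 0.000225 + 0.000225 = 0.324174 (working shown to 6 dp, full precision carried).
To 4 decimal places, D = 0.3242.

0.3242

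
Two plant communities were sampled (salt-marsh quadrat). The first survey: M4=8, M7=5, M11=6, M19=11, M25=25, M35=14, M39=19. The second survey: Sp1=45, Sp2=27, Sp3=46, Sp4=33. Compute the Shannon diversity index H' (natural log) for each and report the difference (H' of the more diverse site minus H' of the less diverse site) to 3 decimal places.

The first survey: N=88, proportions 0.09091, 0.05682, 0.06818, 0.125, 0.28409, 0.15909, 0.21591, giving H' = 1.80491 (working shown to 5 dp, full precision carried).
The second survey: N=151, proportions 0.29801, 0.17881, 0.30464, 0.21854, giving H' = 1.36304.
Difference = |1.80491 − 1.36304| = 0.44187, i.e. 0.442 to 3 decimal places.

0.442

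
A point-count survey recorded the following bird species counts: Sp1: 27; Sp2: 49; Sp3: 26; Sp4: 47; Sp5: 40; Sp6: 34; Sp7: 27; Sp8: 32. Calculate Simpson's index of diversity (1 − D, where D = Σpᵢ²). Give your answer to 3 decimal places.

0.868

Total N = 27+49+26+47+40+34+27+32 = 282, so the proportions are 0.09574, 0.17376, 0.0922, 0.16667, 0.14184, 0.12057, 0.09574, 0.11348 (working shown to 5 dp, full precision carried).
D = 0.09574² + 0.17376² + 0.0922² + 0.16667² + 0.14184² + 0.12057² + 0.09574² + 0.11348² = 0.00917 + 0.03019 + 0.00850 + 0.02778 + 0.02012 + 0.01454 + 0.00917 + 0.01288 = 0.13234.
So 1 − D = 0.86766, i.e. 0.868 to 3 decimal places.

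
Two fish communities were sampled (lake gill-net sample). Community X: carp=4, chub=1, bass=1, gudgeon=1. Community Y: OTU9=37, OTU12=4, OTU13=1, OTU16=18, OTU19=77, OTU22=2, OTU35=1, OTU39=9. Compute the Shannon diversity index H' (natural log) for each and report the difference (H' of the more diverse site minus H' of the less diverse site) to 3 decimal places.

Community X: N=7, proportions 0.57143, 0.14286, 0.14286, 0.14286, giving H' = 1.15374 (working shown to 5 dp, full precision carried).
Community Y: N=149, proportions 0.24832, 0.02685, 0.00671, 0.12081, 0.51678, 0.01342, 0.00671, 0.0604, giving H' = 1.33408.
Difference = |1.15374 − 1.33408| = 0.18034, i.e. 0.180 to 3 decimal places.

0.180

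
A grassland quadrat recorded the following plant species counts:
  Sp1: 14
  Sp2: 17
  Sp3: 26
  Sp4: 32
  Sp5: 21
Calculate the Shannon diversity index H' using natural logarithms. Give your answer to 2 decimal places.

Total N = 14+17+26+32+21 = 110, so the proportions are 0.1273, 0.1545, 0.2364, 0.2909, 0.1909 (working shown to 4 dp, full precision carried).
Each pᵢ ln pᵢ term: 0.1273×(-2.0614)=-0.2624, 0.1545×(-1.8673)=-0.2886, 0.2364×(-1.4424)=-0.3409, 0.2909×(-1.2347)=-0.3592, 0.1909×(-1.6560)=-0.3161.
Sum = -1.5672, so H' = 1.57.

1.57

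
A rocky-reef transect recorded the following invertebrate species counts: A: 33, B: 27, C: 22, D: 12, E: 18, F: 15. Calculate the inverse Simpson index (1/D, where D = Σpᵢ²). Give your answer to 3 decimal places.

5.385

Total N = 33+27+22+12+18+15 = 127, so the proportions are 0.2598425, 0.2125984, 0.1732283, 0.0944882, 0.1417323, 0.1181102 (working shown to 7 dp, full precision carried).
D = 0.2598425² + 0.2125984² + 0.1732283² + 0.0944882² + 0.1417323² + 0.1181102² = 0.0675181 + 0.0451981 + 0.0300081 + 0.0089280 + 0.0200880 + 0.0139500 = 0.1856904.
So 1/D = 5.38531, i.e. 5.385 to 3 decimal places.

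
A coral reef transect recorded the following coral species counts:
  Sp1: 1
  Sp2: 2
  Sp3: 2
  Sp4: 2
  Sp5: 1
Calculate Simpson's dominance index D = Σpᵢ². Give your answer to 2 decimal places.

Total N = 1+2+2+2+1 = 8, so the proportions are 0.125, 0.25, 0.25, 0.25, 0.125 (working shown to 4 dp, full precision carried).
D = 0.125² + 0.25² + 0.25² + 0.25² + 0.125² = 0.0156 + 0.0625 + 0.0625 + 0.0625 + 0.0156 = 0.2188.
To 2 decimal places, D = 0.22.

0.22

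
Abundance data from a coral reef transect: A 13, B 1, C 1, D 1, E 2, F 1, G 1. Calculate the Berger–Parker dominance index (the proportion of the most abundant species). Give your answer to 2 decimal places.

Total N = 13+1+1+1+2+1+1 = 20, so the proportions are 0.65, 0.05, 0.05, 0.05, 0.1, 0.05, 0.05 (working shown to 4 dp, full precision carried).
The largest proportion is 0.65, i.e. d = 0.65 to 2 decimal places.

0.65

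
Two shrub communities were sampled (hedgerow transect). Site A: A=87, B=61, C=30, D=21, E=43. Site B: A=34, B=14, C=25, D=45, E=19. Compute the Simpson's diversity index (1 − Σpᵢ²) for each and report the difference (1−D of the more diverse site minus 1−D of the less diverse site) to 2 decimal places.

Site A: N=242, proportions 0.3595, 0.2521, 0.124, 0.0868, 0.1777, giving 1−D = 0.7527 (working shown to 4 dp, full precision carried).
Site B: N=137, proportions 0.2482, 0.1022, 0.1825, 0.3285, 0.1387, giving 1−D = 0.7675.
Difference = |0.7527 − 0.7675| = 0.0148, i.e. 0.01 to 2 decimal places.

0.01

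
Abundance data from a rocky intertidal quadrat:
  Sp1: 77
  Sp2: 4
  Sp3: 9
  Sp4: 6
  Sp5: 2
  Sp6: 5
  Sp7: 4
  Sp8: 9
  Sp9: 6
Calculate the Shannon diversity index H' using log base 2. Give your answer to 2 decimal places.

Total N = 77+4+9+6+2+5+4+9+6 = 122, so the proportions are 0.6311, 0.0328, 0.0738, 0.0492, 0.0164, 0.041, 0.0328, 0.0738, 0.0492 (working shown to 4 dp, full precision carried).
Each pᵢ log₂ pᵢ term: 0.6311×(-0.6640)=-0.4191, 0.0328×(-4.9307)=-0.1617, 0.0738×(-3.7608)=-0.2774, 0.0492×(-4.3458)=-0.2137, 0.0164×(-5.9307)=-0.0972, 0.041×(-4.6088)=-0.1889, 0.0328×(-4.9307)=-0.1617, 0.0738×(-3.7608)=-0.2774, 0.0492×(-4.3458)=-0.2137.
Sum = -2.0108, so H' = 2.01.

2.01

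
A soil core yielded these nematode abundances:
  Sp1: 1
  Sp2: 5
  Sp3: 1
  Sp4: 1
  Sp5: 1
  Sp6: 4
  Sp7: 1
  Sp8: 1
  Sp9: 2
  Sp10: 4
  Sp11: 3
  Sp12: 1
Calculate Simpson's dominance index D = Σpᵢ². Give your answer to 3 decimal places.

0.123

Total N = 1+5+1+1+1+4+1+1+2+4+3+1 = 25, so the proportions are 0.04, 0.2, 0.04, 0.04, 0.04, 0.16, 0.04, 0.04, 0.08, 0.16, 0.12, 0.04 (working shown to 5 dp, full precision carried).
D = 0.04² + 0.2² + 0.04² + 0.04² + 0.04² + 0.16² + 0.04² + 0.04² + 0.08² + 0.16² + 0.12² + 0.04² = 0.00160 + 0.04000 + 0.00160 + 0.00160 + 0.00160 + 0.02560 + 0.00160 + 0.00160 + 0.00640 + 0.02560 + 0.01440 + 0.00160 = 0.12320.
To 3 decimal places, D = 0.123.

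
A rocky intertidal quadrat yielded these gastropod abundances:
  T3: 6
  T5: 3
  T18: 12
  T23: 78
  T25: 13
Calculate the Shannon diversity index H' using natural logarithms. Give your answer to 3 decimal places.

0.995

Total N = 6+3+12+78+13 = 112, so the proportions are 0.05357, 0.02679, 0.10714, 0.69643, 0.11607 (working shown to 5 dp, full precision carried).
Each pᵢ ln pᵢ term: 0.05357×(-2.92674)=-0.15679, 0.02679×(-3.61989)=-0.09696, 0.10714×(-2.23359)=-0.23931, 0.69643×(-0.36179)=-0.25196, 0.11607×(-2.15355)=-0.24997.
Sum = -0.99499, so H' = 0.995.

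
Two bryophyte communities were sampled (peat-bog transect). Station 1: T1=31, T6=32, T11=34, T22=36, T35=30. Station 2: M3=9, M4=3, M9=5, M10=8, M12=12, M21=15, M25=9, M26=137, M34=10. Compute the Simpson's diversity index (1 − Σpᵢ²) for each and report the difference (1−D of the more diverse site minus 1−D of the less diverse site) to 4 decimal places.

Station 1: N=163, proportions 0.190184, 0.196319, 0.208589, 0.220859, 0.184049, giving 1−D = 0.799127 (working shown to 6 dp, full precision carried).
Station 2: N=208, proportions 0.043269, 0.014423, 0.024038, 0.038462, 0.057692, 0.072115, 0.043269, 0.658654, 0.048077, giving 1−D = 0.549325.
Difference = |0.799127 − 0.549325| = 0.249802, i.e. 0.2498 to 4 decimal places.

0.2498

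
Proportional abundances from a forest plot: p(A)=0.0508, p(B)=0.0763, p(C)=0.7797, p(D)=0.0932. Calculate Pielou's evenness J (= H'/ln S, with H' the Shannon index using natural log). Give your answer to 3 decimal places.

H' = −Σ pᵢ ln pᵢ = −((-0.15138) + (-0.19633) + (-0.19403) + (-0.22116)) = 0.76289 (working shown to 5 dp, full precision carried).
With S = 4 species, ln S = 1.38629, so J = 0.76289/1.38629 = 0.55031, i.e. 0.550 to 3 decimal places.

0.550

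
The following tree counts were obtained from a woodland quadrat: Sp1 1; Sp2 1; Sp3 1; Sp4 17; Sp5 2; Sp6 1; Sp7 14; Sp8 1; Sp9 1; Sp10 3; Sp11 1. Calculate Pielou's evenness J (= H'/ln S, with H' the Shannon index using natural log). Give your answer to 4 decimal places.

0.6977

Total N = 1+1+1+17+2+1+14+1+1+3+1 = 43, so the proportions are 0.023256, 0.023256, 0.023256, 0.395349, 0.046512, 0.023256, 0.325581, 0.023256, 0.023256, 0.069767, 0.023256 (working shown to 6 dp, full precision carried).
H' = −Σ pᵢ ln pᵢ = −((-0.087470) + (-0.087470) + (-0.087470) + (-0.366878) + (-0.142700) + (-0.087470) + (-0.365349) + (-0.087470) + (-0.087470) + (-0.185762) + (-0.087470)) = 1.672978.
With S = 11 species, ln S = 2.397895, so J = 1.672978/2.397895 = 0.697686, i.e. 0.6977 to 4 decimal places.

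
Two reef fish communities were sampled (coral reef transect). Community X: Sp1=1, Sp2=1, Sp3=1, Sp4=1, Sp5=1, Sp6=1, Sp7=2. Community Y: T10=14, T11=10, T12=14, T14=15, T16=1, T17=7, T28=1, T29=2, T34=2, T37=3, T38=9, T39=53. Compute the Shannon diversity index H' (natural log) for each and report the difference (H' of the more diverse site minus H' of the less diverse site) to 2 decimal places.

Community X: N=8, proportions 0.125, 0.125, 0.125, 0.125, 0.125, 0.125, 0.25, giving H' = 1.90615 (working shown to 5 dp, full precision carried).
Community Y: N=131, proportions 0.10687, 0.07634, 0.10687, 0.1145, 0.00763, 0.05344, 0.00763, 0.01527, 0.01527, 0.0229, 0.0687, 0.40458, giving H' = 1.91771.
Difference = |1.90615 − 1.91771| = 0.01156, i.e. 0.01 to 2 decimal places.

0.01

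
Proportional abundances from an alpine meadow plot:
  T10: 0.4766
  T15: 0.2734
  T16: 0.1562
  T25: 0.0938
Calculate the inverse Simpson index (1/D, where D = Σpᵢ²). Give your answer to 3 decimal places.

2.984

D = 0.4766² + 0.2734² + 0.1562² + 0.0938² = 0.227148 + 0.074748 + 0.024398 + 0.008798 = 0.335092 (working shown to 6 dp, full precision carried).
So 1/D = 2.98426, i.e. 2.984 to 3 decimal places.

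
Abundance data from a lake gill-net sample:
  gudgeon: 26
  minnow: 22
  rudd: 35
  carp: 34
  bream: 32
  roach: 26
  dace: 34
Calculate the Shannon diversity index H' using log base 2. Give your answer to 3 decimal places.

Total N = 26+22+35+34+32+26+34 = 209, so the proportions are 0.1244, 0.10526, 0.16746, 0.16268, 0.15311, 0.1244, 0.16268 (working shown to 5 dp, full precision carried).
Each pᵢ log₂ pᵢ term: 0.1244×(-3.00692)=-0.37407, 0.10526×(-3.24793)=-0.34189, 0.16746×(-2.57808)=-0.43174, 0.16268×(-2.61990)=-0.42620, 0.15311×(-2.70736)=-0.41452, 0.1244×(-3.00692)=-0.37407, 0.16268×(-2.61990)=-0.42620.
Sum = -2.78869, so H' = 2.789.

2.789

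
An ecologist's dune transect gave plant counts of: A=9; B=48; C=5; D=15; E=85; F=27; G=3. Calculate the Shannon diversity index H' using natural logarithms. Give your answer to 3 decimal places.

1.486

Total N = 9+48+5+15+85+27+3 = 192, so the proportions are 0.04688, 0.25, 0.02604, 0.07812, 0.44271, 0.14062, 0.01562 (working shown to 5 dp, full precision carried).
Each pᵢ ln pᵢ term: 0.04688×(-3.06027)=-0.14345, 0.25×(-1.38629)=-0.34657, 0.02604×(-3.64806)=-0.09500, 0.07812×(-2.54945)=-0.19918, 0.44271×(-0.81484)=-0.36074, 0.14062×(-1.96166)=-0.27586, 0.01562×(-4.15888)=-0.06498.
Sum = -1.48578, so H' = 1.486.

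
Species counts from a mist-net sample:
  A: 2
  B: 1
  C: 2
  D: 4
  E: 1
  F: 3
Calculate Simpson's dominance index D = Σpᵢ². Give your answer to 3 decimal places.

0.207

Total N = 2+1+2+4+1+3 = 13, so the proportions are 0.15385, 0.07692, 0.15385, 0.30769, 0.07692, 0.23077 (working shown to 5 dp, full precision carried).
D = 0.15385² + 0.07692² + 0.15385² + 0.30769² + 0.07692² + 0.23077² = 0.02367 + 0.00592 + 0.02367 + 0.09467 + 0.00592 + 0.05325 = 0.20710.
To 3 decimal places, D = 0.207.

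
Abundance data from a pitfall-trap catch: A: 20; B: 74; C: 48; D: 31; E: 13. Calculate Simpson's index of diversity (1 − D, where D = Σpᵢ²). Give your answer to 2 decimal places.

Total N = 20+74+48+31+13 = 186, so the proportions are 0.1075, 0.3978, 0.2581, 0.1667, 0.0699 (working shown to 4 dp, full precision carried).
D = 0.1075² + 0.3978² + 0.2581² + 0.1667² + 0.0699² = 0.0116 + 0.1583 + 0.0666 + 0.0278 + 0.0049 = 0.2691.
So 1 − D = 0.7309, i.e. 0.73 to 2 decimal places.

0.73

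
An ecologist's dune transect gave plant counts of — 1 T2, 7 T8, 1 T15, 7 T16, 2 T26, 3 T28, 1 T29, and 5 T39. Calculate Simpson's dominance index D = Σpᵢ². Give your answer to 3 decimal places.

0.191

Total N = 1+7+1+7+2+3+1+5 = 27, so the proportions are 0.03704, 0.25926, 0.03704, 0.25926, 0.07407, 0.11111, 0.03704, 0.18519 (working shown to 5 dp, full precision carried).
D = 0.03704² + 0.25926² + 0.03704² + 0.25926² + 0.07407² + 0.11111² + 0.03704² + 0.18519² = 0.00137 + 0.06722 + 0.00137 + 0.06722 + 0.00549 + 0.01235 + 0.00137 + 0.03429 = 0.19067.
To 3 decimal places, D = 0.191.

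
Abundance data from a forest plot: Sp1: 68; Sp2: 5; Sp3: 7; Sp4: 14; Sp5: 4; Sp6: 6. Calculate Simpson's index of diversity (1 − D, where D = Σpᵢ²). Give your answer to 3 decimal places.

Total N = 68+5+7+14+4+6 = 104, so the proportions are 0.65385, 0.04808, 0.06731, 0.13462, 0.03846, 0.05769 (working shown to 5 dp, full precision carried).
D = 0.65385² + 0.04808² + 0.06731² + 0.13462² + 0.03846² + 0.05769² = 0.42751 + 0.00231 + 0.00453 + 0.01812 + 0.00148 + 0.00333 = 0.45729.
So 1 − D = 0.54271, i.e. 0.543 to 3 decimal places.

0.543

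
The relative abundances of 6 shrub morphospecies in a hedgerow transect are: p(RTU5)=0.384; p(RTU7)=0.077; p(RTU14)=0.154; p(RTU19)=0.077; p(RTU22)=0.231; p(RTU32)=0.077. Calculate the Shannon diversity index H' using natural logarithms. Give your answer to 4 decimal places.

Each pᵢ ln pᵢ term (working shown to 6 dp, full precision carried): 0.384×(-0.957113)=-0.367531, 0.077×(-2.563950)=-0.197424, 0.154×(-1.870803)=-0.288104, 0.077×(-2.563950)=-0.197424, 0.231×(-1.465338)=-0.338493, 0.077×(-2.563950)=-0.197424.
Sum = -1.586400, so H' = 1.5864.

1.5864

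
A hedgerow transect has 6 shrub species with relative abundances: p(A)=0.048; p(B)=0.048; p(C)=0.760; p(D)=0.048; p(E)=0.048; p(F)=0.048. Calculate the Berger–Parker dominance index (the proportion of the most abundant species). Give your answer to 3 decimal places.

0.760

The largest proportion is 0.76, i.e. d = 0.760 to 3 decimal places.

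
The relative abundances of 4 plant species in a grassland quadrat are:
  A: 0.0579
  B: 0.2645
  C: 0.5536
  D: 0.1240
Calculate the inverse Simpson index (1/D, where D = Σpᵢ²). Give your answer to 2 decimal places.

2.53

D = 0.0579² + 0.2645² + 0.5536² + 0.124² = 0.00335 + 0.06996 + 0.30647 + 0.01538 = 0.39516 (working shown to 5 dp, full precision carried).
So 1/D = 2.5306, i.e. 2.53 to 2 decimal places.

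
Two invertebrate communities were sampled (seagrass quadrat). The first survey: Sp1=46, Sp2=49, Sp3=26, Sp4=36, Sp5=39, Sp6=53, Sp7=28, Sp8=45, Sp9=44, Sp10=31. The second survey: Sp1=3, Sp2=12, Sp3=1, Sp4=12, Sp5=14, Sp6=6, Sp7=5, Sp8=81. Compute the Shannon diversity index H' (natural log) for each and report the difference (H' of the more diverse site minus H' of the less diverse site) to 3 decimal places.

The first survey: N=397, proportions 0.115869, 0.123426, 0.065491, 0.09068, 0.098237, 0.133501, 0.070529, 0.11335, 0.110831, 0.078086, giving H' = 2.277645 (working shown to 6 dp, full precision carried).
The second survey: N=134, proportions 0.022388, 0.089552, 0.007463, 0.089552, 0.104478, 0.044776, 0.037313, 0.604478, giving H' = 1.355836.
Difference = |2.277645 − 1.355836| = 0.921809, i.e. 0.922 to 3 decimal places.

0.922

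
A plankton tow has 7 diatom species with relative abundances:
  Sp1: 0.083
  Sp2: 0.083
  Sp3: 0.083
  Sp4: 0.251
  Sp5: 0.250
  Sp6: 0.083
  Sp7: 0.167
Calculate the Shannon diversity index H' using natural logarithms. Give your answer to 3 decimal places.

Each pᵢ ln pᵢ term (working shown to 5 dp, full precision carried): 0.083×(-2.48891)=-0.20658, 0.083×(-2.48891)=-0.20658, 0.083×(-2.48891)=-0.20658, 0.251×(-1.38230)=-0.34696, 0.25×(-1.38629)=-0.34657, 0.083×(-2.48891)=-0.20658, 0.167×(-1.78976)=-0.29889.
Sum = -1.81874, so H' = 1.819.

1.819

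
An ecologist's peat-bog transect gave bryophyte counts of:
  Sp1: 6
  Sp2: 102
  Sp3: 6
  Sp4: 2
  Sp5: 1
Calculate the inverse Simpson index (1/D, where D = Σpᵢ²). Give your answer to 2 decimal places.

Total N = 6+102+6+2+1 = 117, so the proportions are 0.05128, 0.87179, 0.05128, 0.01709, 0.00855 (working shown to 5 dp, full precision carried).
D = 0.05128² + 0.87179² + 0.05128² + 0.01709² + 0.00855² = 0.00263 + 0.76003 + 0.00263 + 0.00029 + 0.00007 = 0.76565.
So 1/D = 1.3061, i.e. 1.31 to 2 decimal places.

1.31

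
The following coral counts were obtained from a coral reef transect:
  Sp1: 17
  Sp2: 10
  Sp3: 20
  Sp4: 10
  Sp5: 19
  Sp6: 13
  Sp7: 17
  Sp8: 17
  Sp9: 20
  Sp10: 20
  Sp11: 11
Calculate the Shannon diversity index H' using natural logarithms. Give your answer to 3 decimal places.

2.366

Total N = 17+10+20+10+19+13+17+17+20+20+11 = 174, so the proportions are 0.0977, 0.05747, 0.11494, 0.05747, 0.1092, 0.07471, 0.0977, 0.0977, 0.11494, 0.11494, 0.06322 (working shown to 5 dp, full precision carried).
Each pᵢ ln pᵢ term: 0.0977×(-2.32584)=-0.22724, 0.05747×(-2.85647)=-0.16416, 0.11494×(-2.16332)=-0.24866, 0.05747×(-2.85647)=-0.16416, 0.1092×(-2.21462)=-0.24183, 0.07471×(-2.59411)=-0.19381, 0.0977×(-2.32584)=-0.22724, 0.0977×(-2.32584)=-0.22724, 0.11494×(-2.16332)=-0.24866, 0.11494×(-2.16332)=-0.24866, 0.06322×(-2.76116)=-0.17456.
Sum = -2.36621, so H' = 2.366.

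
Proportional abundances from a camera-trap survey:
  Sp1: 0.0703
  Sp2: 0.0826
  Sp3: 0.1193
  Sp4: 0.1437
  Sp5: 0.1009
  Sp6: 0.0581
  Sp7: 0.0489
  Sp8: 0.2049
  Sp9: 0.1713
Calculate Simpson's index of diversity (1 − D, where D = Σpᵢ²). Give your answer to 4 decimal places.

0.8661

D = 0.0703² + 0.0826² + 0.1193² + 0.1437² + 0.1009² + 0.0581² + 0.0489² + 0.2049² + 0.1713² = 0.004942 + 0.006823 + 0.014232 + 0.020650 + 0.010181 + 0.003376 + 0.002391 + 0.041984 + 0.029344 = 0.133922 (working shown to 6 dp, full precision carried).
So 1 − D = 0.866078, i.e. 0.8661 to 4 decimal places.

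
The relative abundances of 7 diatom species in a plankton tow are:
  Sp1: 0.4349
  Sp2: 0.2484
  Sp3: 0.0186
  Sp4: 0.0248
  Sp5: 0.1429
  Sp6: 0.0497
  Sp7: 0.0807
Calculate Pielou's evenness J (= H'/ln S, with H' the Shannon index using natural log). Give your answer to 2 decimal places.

0.77

H' = −Σ pᵢ ln pᵢ = −((-0.3621) + (-0.3460) + (-0.0741) + (-0.0917) + (-0.2780) + (-0.1492) + (-0.2031)) = 1.5042 (working shown to 4 dp, full precision carried).
With S = 7 species, ln S = 1.9459, so J = 1.5042/1.9459 = 0.7730, i.e. 0.77 to 2 decimal places.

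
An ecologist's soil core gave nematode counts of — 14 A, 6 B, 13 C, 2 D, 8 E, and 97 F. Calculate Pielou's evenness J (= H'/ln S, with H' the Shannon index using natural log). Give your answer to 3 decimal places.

Total N = 14+6+13+2+8+97 = 140, so the proportions are 0.1, 0.04286, 0.09286, 0.01429, 0.05714, 0.69286 (working shown to 5 dp, full precision carried).
H' = −Σ pᵢ ln pᵢ = −((-0.23026) + (-0.13499) + (-0.22069) + (-0.06069) + (-0.16355) + (-0.25423)) = 1.06442.
With S = 6 species, ln S = 1.79176, so J = 1.06442/1.79176 = 0.59407, i.e. 0.594 to 3 decimal places.

0.594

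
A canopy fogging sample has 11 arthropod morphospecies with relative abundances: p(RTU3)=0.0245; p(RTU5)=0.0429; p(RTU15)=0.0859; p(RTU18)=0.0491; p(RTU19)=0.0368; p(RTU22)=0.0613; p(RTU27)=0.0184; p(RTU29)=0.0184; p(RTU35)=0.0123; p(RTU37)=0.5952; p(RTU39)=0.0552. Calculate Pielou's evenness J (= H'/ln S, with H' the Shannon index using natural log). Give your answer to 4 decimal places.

0.6453

H' = −Σ pᵢ ln pᵢ = −((-0.090873) + (-0.135087) + (-0.210848) + (-0.147982) + (-0.121523) + (-0.171148) + (-0.073515) + (-0.073515) + (-0.054097) + (-0.308824) + (-0.159903)) = 1.547316 (working shown to 6 dp, full precision carried).
With S = 11 species, ln S = 2.397895, so J = 1.547316/2.397895 = 0.645281, i.e. 0.6453 to 4 decimal places.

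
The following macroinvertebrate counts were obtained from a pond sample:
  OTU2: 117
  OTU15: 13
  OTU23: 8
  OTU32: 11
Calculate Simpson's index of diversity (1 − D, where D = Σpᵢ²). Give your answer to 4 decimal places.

Total N = 117+13+8+11 = 149, so the proportions are 0.785235, 0.087248, 0.053691, 0.073826 (working shown to 6 dp, full precision carried).
D = 0.785235² + 0.087248² + 0.053691² + 0.073826² = 0.616594 + 0.007612 + 0.002883 + 0.005450 = 0.632539.
So 1 − D = 0.367461, i.e. 0.3675 to 4 decimal places.

0.3675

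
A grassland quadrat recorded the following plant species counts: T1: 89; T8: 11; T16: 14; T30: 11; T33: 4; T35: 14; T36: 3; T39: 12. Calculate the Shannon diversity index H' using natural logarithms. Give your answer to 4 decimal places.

1.4879

Total N = 89+11+14+11+4+14+3+12 = 158, so the proportions are 0.563291, 0.06962, 0.088608, 0.06962, 0.025316, 0.088608, 0.018987, 0.075949 (working shown to 6 dp, full precision carried).
Each pᵢ ln pᵢ term: 0.563291×(-0.573959)=-0.323306, 0.06962×(-2.664700)=-0.185517, 0.088608×(-2.423538)=-0.214744, 0.06962×(-2.664700)=-0.185517, 0.025316×(-3.676301)=-0.093071, 0.088608×(-2.423538)=-0.214744, 0.018987×(-3.963983)=-0.075265, 0.075949×(-2.577688)=-0.195774.
Sum = -1.487938, so H' = 1.4879.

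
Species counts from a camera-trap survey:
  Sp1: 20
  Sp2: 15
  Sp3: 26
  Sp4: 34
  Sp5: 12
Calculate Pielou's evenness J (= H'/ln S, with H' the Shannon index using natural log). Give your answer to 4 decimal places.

0.9583

Total N = 20+15+26+34+12 = 107, so the proportions are 0.186916, 0.140187, 0.242991, 0.317757, 0.11215 (working shown to 6 dp, full precision carried).
H' = −Σ pᵢ ln pᵢ = −((-0.313476) + (-0.275436) + (-0.343767) + (-0.364298) + (-0.245374)) = 1.542352.
With S = 5 species, ln S = 1.609438, so J = 1.542352/1.609438 = 0.958317, i.e. 0.9583 to 4 decimal places.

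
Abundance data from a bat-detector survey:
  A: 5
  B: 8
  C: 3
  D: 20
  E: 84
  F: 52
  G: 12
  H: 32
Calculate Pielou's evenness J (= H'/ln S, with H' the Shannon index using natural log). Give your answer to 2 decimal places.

0.79

Total N = 5+8+3+20+84+52+12+32 = 216, so the proportions are 0.0231, 0.037, 0.0139, 0.0926, 0.3889, 0.2407, 0.0556, 0.1481 (working shown to 4 dp, full precision carried).
H' = −Σ pᵢ ln pᵢ = −((-0.0872) + (-0.1221) + (-0.0594) + (-0.2203) + (-0.3673) + (-0.3428) + (-0.1606) + (-0.2829)) = 1.6426.
With S = 8 species, ln S = 2.0794, so J = 1.6426/2.0794 = 0.7899, i.e. 0.79 to 2 decimal places.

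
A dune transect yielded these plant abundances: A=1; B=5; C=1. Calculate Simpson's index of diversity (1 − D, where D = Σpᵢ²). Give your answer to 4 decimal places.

Total N = 1+5+1 = 7, so the proportions are 0.142857, 0.714286, 0.142857 (working shown to 6 dp, full precision carried).
D = 0.142857² + 0.714286² + 0.142857² = 0.020408 + 0.510204 + 0.020408 = 0.551020.
So 1 − D = 0.448980, i.e. 0.4490 to 4 decimal places.

0.4490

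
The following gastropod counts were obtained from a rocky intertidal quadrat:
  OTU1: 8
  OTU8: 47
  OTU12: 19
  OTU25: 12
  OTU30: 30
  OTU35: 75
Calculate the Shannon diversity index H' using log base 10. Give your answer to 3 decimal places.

0.668

Total N = 8+47+19+12+30+75 = 191, so the proportions are 0.04188, 0.24607, 0.09948, 0.06283, 0.15707, 0.39267 (working shown to 5 dp, full precision carried).
Each pᵢ log₁₀ pᵢ term: 0.04188×(-1.37794)=-0.05771, 0.24607×(-0.60894)=-0.14984, 0.09948×(-1.00228)=-0.09970, 0.06283×(-1.20185)=-0.07551, 0.15707×(-0.80391)=-0.12627, 0.39267×(-0.40597)=-0.15941.
Sum = -0.66845, so H' = 0.668.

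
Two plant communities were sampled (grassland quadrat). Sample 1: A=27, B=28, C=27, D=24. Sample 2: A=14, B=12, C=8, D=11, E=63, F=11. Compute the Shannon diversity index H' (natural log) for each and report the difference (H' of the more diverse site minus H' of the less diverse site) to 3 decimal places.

Sample 1: N=106, proportions 0.25472, 0.26415, 0.25472, 0.22642, giving H' = 1.38466 (working shown to 5 dp, full precision carried).
Sample 2: N=119, proportions 0.11765, 0.10084, 0.06723, 0.09244, 0.52941, 0.09244, giving H' = 1.44154.
Difference = |1.38466 − 1.44154| = 0.05688, i.e. 0.057 to 3 decimal places.

0.057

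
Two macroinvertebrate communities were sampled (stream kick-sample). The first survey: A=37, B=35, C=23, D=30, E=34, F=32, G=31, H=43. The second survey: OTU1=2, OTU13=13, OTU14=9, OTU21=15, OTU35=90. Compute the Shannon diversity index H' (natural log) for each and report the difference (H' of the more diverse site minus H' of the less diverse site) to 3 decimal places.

1.083

The first survey: N=265, proportions 0.13962, 0.13208, 0.08679, 0.11321, 0.1283, 0.12075, 0.11698, 0.16226, giving H' = 2.06585 (working shown to 5 dp, full precision carried).
The second survey: N=129, proportions 0.0155, 0.10078, 0.06977, 0.11628, 0.69767, giving H' = 0.98300.
Difference = |2.06585 − 0.98300| = 1.08285, i.e. 1.083 to 3 decimal places.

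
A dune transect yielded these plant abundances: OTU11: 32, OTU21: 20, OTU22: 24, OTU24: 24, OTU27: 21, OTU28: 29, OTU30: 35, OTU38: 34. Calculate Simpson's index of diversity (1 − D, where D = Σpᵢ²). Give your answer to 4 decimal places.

0.8699

Total N = 32+20+24+24+21+29+35+34 = 219, so the proportions are 0.146119, 0.091324, 0.109589, 0.109589, 0.09589, 0.13242, 0.159817, 0.155251 (working shown to 6 dp, full precision carried).
D = 0.146119² + 0.091324² + 0.109589² + 0.109589² + 0.09589² + 0.13242² + 0.159817² + 0.155251² = 0.021351 + 0.008340 + 0.012010 + 0.012010 + 0.009195 + 0.017535 + 0.025542 + 0.024103 = 0.130085.
So 1 − D = 0.869915, i.e. 0.8699 to 4 decimal places.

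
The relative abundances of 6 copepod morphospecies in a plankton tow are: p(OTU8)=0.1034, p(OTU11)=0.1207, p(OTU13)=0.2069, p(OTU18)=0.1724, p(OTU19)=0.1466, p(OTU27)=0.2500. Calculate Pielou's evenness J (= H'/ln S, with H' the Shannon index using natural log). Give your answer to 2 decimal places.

0.97

H' = −Σ pᵢ ln pᵢ = −((-0.23463) + (-0.25521) + (-0.32598) + (-0.30307) + (-0.28148) + (-0.34657)) = 1.74694 (working shown to 5 dp, full precision carried).
With S = 6 species, ln S = 1.79176, so J = 1.74694/1.79176 = 0.97499, i.e. 0.97 to 2 decimal places.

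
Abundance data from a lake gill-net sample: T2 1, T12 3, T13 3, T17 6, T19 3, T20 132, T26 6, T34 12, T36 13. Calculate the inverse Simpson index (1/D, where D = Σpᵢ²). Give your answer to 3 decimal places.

Total N = 1+3+3+6+3+132+6+12+13 = 179, so the proportions are 0.005587, 0.01676, 0.01676, 0.03352, 0.01676, 0.73743, 0.03352, 0.067039, 0.072626 (working shown to 6 dp, full precision carried).
D = 0.005587² + 0.01676² + 0.01676² + 0.03352² + 0.01676² + 0.73743² + 0.03352² + 0.067039² + 0.072626² = 0.000031 + 0.000281 + 0.000281 + 0.001124 + 0.000281 + 0.543803 + 0.001124 + 0.004494 + 0.005274 = 0.556693.
So 1/D = 1.79632, i.e. 1.796 to 3 decimal places.

1.796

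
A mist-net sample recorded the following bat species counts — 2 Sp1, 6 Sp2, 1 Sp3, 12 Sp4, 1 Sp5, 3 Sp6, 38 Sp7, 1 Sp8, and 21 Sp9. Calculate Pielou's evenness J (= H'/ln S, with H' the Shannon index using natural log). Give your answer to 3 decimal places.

Total N = 2+6+1+12+1+3+38+1+21 = 85, so the proportions are 0.02353, 0.07059, 0.01176, 0.14118, 0.01176, 0.03529, 0.44706, 0.01176, 0.24706 (working shown to 5 dp, full precision carried).
H' = −Σ pᵢ ln pᵢ = −((-0.08822) + (-0.18712) + (-0.05227) + (-0.27639) + (-0.05227) + (-0.11802) + (-0.35991) + (-0.05227) + (-0.34542)) = 1.53189.
With S = 9 species, ln S = 2.19722, so J = 1.53189/2.19722 = 0.69719, i.e. 0.697 to 3 decimal places.

0.697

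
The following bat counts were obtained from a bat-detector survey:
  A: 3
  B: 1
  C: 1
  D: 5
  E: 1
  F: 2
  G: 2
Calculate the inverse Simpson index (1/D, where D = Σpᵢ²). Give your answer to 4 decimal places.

5.0000

Total N = 3+1+1+5+1+2+2 = 15, so the proportions are 0.2, 0.06666667, 0.06666667, 0.33333333, 0.06666667, 0.13333333, 0.13333333 (working shown to 8 dp, full precision carried).
D = 0.2² + 0.06666667² + 0.06666667² + 0.33333333² + 0.06666667² + 0.13333333² + 0.13333333² = 0.04000000 + 0.00444444 + 0.00444444 + 0.11111111 + 0.00444444 + 0.01777778 + 0.01777778 = 0.20000000.
So 1/D = 5.000000, i.e. 5.0000 to 4 decimal places.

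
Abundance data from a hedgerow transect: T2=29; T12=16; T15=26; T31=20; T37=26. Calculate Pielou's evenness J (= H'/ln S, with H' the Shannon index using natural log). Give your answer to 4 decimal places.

0.9868

Total N = 29+16+26+20+26 = 117, so the proportions are 0.247863, 0.136752, 0.222222, 0.17094, 0.222222 (working shown to 6 dp, full precision carried).
H' = −Σ pᵢ ln pᵢ = −((-0.345739) + (-0.272080) + (-0.334239) + (-0.301956) + (-0.334239)) = 1.588254.
With S = 5 species, ln S = 1.609438, so J = 1.588254/1.609438 = 0.986838, i.e. 0.9868 to 4 decimal places.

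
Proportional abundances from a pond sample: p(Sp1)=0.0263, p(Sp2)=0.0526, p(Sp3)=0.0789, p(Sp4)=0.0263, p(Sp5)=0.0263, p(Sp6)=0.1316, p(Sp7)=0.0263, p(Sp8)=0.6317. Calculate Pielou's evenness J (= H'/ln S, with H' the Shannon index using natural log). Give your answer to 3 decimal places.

0.623

H' = −Σ pᵢ ln pᵢ = −((-0.09568) + (-0.15491) + (-0.20037) + (-0.09568) + (-0.09568) + (-0.26688) + (-0.09568) + (-0.29017)) = 1.29507 (working shown to 5 dp, full precision carried).
With S = 8 species, ln S = 2.07944, so J = 1.29507/2.07944 = 0.62280, i.e. 0.623 to 3 decimal places.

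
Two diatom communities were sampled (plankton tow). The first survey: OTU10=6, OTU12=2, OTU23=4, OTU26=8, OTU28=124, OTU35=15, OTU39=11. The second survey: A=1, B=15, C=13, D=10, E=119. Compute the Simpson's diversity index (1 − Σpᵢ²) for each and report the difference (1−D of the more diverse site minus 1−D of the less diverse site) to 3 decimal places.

The first survey: N=170, proportions 0.03529, 0.01176, 0.02353, 0.04706, 0.72941, 0.08824, 0.06471, giving 1−D = 0.45183 (working shown to 5 dp, full precision carried).
The second survey: N=158, proportions 0.00633, 0.09494, 0.08228, 0.06329, 0.75316, giving 1−D = 0.41291.
Difference = |0.45183 − 0.41291| = 0.03892, i.e. 0.039 to 3 decimal places.

0.039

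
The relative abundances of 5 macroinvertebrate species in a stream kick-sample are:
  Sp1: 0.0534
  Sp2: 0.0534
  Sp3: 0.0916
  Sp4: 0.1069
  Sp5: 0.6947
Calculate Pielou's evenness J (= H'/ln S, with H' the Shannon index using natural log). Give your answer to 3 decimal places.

H' = −Σ pᵢ ln pᵢ = −((-0.15646) + (-0.15646) + (-0.21895) + (-0.23901) + (-0.25306)) = 1.02395 (working shown to 5 dp, full precision carried).
With S = 5 species, ln S = 1.60944, so J = 1.02395/1.60944 = 0.63621, i.e. 0.636 to 3 decimal places.

0.636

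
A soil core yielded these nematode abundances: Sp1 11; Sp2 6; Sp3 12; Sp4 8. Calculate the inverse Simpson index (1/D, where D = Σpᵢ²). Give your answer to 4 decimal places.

3.7507

Total N = 11+6+12+8 = 37, so the proportions are 0.2972973, 0.16216216, 0.32432432, 0.21621622 (working shown to 8 dp, full precision carried).
D = 0.2972973² + 0.16216216² + 0.32432432² + 0.21621622² = 0.08838568 + 0.02629657 + 0.10518627 + 0.04674945 = 0.26661797.
So 1/D = 3.750685, i.e. 3.7507 to 4 decimal places.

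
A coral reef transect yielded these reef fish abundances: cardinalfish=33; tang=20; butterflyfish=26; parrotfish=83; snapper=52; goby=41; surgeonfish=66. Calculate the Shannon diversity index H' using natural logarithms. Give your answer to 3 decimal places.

1.843

Total N = 33+20+26+83+52+41+66 = 321, so the proportions are 0.1028, 0.06231, 0.081, 0.25857, 0.16199, 0.12773, 0.20561 (working shown to 5 dp, full precision carried).
Each pᵢ ln pᵢ term: 0.1028×(-2.27493)=-0.23387, 0.06231×(-2.77571)=-0.17294, 0.081×(-2.51334)=-0.20357, 0.25857×(-1.35260)=-0.34974, 0.16199×(-1.82020)=-0.29486, 0.12773×(-2.05787)=-0.26284, 0.20561×(-1.58179)=-0.32523.
Sum = -1.84305, so H' = 1.843.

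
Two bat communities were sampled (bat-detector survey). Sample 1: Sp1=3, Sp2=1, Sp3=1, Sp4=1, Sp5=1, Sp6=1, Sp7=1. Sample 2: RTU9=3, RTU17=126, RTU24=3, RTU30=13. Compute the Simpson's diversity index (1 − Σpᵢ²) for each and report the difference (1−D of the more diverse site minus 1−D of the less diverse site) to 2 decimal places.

Sample 1: N=9, proportions 0.3333, 0.1111, 0.1111, 0.1111, 0.1111, 0.1111, 0.1111, giving 1−D = 0.8148 (working shown to 4 dp, full precision carried).
Sample 2: N=145, proportions 0.0207, 0.869, 0.0207, 0.0897, giving 1−D = 0.2360.
Difference = |0.8148 − 0.2360| = 0.5788, i.e. 0.58 to 2 decimal places.

0.58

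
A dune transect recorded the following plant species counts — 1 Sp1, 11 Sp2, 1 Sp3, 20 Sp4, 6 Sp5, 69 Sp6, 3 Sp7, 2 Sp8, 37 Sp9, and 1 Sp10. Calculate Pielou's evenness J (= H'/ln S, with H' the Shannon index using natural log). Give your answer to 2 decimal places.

Total N = 1+11+1+20+6+69+3+2+37+1 = 151, so the proportions are 0.0066, 0.0728, 0.0066, 0.1325, 0.0397, 0.457, 0.0199, 0.0132, 0.245, 0.0066 (working shown to 4 dp, full precision carried).
H' = −Σ pᵢ ln pᵢ = −((-0.0332) + (-0.1908) + (-0.0332) + (-0.2678) + (-0.1282) + (-0.3579) + (-0.0779) + (-0.0573) + (-0.3446) + (-0.0332)) = 1.5240.
With S = 10 species, ln S = 2.3026, so J = 1.5240/2.3026 = 0.6619, i.e. 0.66 to 2 decimal places.

0.66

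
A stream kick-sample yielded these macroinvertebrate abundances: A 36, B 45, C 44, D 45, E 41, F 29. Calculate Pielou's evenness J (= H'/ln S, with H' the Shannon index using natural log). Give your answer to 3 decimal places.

0.994

Total N = 36+45+44+45+41+29 = 240, so the proportions are 0.15, 0.1875, 0.18333, 0.1875, 0.17083, 0.12083 (working shown to 5 dp, full precision carried).
H' = −Σ pᵢ ln pᵢ = −((-0.28457) + (-0.31387) + (-0.31102) + (-0.31387) + (-0.30187) + (-0.25536)) = 1.78056.
With S = 6 species, ln S = 1.79176, so J = 1.78056/1.79176 = 0.99375, i.e. 0.994 to 3 decimal places.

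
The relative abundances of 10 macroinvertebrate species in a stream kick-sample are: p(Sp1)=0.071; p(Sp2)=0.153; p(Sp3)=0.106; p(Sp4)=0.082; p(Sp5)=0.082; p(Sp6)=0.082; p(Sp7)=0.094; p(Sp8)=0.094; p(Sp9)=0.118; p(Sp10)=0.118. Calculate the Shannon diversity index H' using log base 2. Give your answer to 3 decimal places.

Each pᵢ log₂ pᵢ term (working shown to 5 dp, full precision carried): 0.071×(-3.81604)=-0.27094, 0.153×(-2.70840)=-0.41438, 0.106×(-3.23786)=-0.34321, 0.082×(-3.60823)=-0.29588, 0.082×(-3.60823)=-0.29588, 0.082×(-3.60823)=-0.29588, 0.094×(-3.41120)=-0.32065, 0.094×(-3.41120)=-0.32065, 0.118×(-3.08314)=-0.36381, 0.118×(-3.08314)=-0.36381.
Sum = -3.28509, so H' = 3.285.

3.285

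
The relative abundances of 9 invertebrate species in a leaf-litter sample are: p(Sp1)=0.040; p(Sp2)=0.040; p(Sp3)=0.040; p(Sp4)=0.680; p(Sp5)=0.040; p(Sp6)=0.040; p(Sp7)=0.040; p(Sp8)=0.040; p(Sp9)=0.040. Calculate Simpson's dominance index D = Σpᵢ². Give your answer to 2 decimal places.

0.48

D = 0.04² + 0.04² + 0.04² + 0.68² + 0.04² + 0.04² + 0.04² + 0.04² + 0.04² = 0.0016 + 0.0016 + 0.0016 + 0.4624 + 0.0016 + 0.0016 + 0.0016 + 0.0016 + 0.0016 = 0.4752 (working shown to 4 dp, full precision carried).
To 2 decimal places, D = 0.48.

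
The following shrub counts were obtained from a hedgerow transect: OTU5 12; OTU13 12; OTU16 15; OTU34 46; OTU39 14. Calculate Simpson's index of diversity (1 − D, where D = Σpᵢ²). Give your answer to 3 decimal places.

0.712

Total N = 12+12+15+46+14 = 99, so the proportions are 0.12121, 0.12121, 0.15152, 0.46465, 0.14141 (working shown to 5 dp, full precision carried).
D = 0.12121² + 0.12121² + 0.15152² + 0.46465² + 0.14141² = 0.01469 + 0.01469 + 0.02296 + 0.21590 + 0.02000 = 0.28824.
So 1 − D = 0.71176, i.e. 0.712 to 3 decimal places.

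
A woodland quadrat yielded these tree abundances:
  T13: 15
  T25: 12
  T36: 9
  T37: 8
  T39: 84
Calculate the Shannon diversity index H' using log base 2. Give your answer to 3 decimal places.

1.601

Total N = 15+12+9+8+84 = 128, so the proportions are 0.11719, 0.09375, 0.07031, 0.0625, 0.65625 (working shown to 5 dp, full precision carried).
Each pᵢ log₂ pᵢ term: 0.11719×(-3.09311)=-0.36247, 0.09375×(-3.41504)=-0.32016, 0.07031×(-3.83007)=-0.26930, 0.0625×(-4.00000)=-0.25000, 0.65625×(-0.60768)=-0.39879.
Sum = -1.60073, so H' = 1.601.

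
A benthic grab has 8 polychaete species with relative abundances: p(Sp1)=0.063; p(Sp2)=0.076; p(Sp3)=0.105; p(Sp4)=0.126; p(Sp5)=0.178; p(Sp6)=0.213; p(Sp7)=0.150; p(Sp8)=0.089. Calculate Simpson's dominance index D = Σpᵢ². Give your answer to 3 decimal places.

D = 0.063² + 0.076² + 0.105² + 0.126² + 0.178² + 0.213² + 0.15² + 0.089² = 0.00397 + 0.00578 + 0.01102 + 0.01588 + 0.03168 + 0.04537 + 0.02250 + 0.00792 = 0.14412 (working shown to 5 dp, full precision carried).
To 3 decimal places, D = 0.144.

0.144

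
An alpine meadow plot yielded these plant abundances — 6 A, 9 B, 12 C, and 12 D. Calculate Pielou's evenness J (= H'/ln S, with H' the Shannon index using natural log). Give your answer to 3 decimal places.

Total N = 6+9+12+12 = 39, so the proportions are 0.15385, 0.23077, 0.30769, 0.30769 (working shown to 5 dp, full precision carried).
H' = −Σ pᵢ ln pᵢ = −((-0.28797) + (-0.33839) + (-0.36266) + (-0.36266)) = 1.35168.
With S = 4 species, ln S = 1.38629, so J = 1.35168/1.38629 = 0.97503, i.e. 0.975 to 3 decimal places.

0.975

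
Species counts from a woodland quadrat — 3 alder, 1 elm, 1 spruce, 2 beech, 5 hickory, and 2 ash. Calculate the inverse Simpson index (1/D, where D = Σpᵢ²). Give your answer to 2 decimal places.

Total N = 3+1+1+2+5+2 = 14, so the proportions are 0.214286, 0.071429, 0.071429, 0.142857, 0.357143, 0.142857 (working shown to 6 dp, full precision carried).
D = 0.214286² + 0.071429² + 0.071429² + 0.142857² + 0.357143² + 0.142857² = 0.045918 + 0.005102 + 0.005102 + 0.020408 + 0.127551 + 0.020408 = 0.224490.
So 1/D = 4.4545, i.e. 4.45 to 2 decimal places.

4.45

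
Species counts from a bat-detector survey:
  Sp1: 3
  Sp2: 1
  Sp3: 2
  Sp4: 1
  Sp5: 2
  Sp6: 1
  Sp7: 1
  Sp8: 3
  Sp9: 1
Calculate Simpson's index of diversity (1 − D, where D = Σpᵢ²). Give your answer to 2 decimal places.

0.86

Total N = 3+1+2+1+2+1+1+3+1 = 15, so the proportions are 0.2, 0.0667, 0.1333, 0.0667, 0.1333, 0.0667, 0.0667, 0.2, 0.0667 (working shown to 4 dp, full precision carried).
D = 0.2² + 0.0667² + 0.1333² + 0.0667² + 0.1333² + 0.0667² + 0.0667² + 0.2² + 0.0667² = 0.0400 + 0.0044 + 0.0178 + 0.0044 + 0.0178 + 0.0044 + 0.0044 + 0.0400 + 0.0044 = 0.1378.
So 1 − D = 0.8622, i.e. 0.86 to 2 decimal places.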